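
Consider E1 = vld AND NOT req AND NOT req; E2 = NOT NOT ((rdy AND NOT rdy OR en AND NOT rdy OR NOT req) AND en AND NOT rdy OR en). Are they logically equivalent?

No

E1: vld AND NOT req AND NOT req
    = vld AND NOT req   — idempotence
E2: NOT NOT ((rdy AND NOT rdy OR en AND NOT rdy OR NOT req) AND en AND NOT rdy OR en)
    = NOT NOT ((en AND NOT rdy OR NOT req) AND en AND NOT rdy OR en)   — complement / identity
    = NOT NOT (en AND NOT rdy OR en)   — absorption
    = NOT NOT en   — absorption
    = en   — double negation
These differ: at en=1, rdy=0, req=0, vld=0, E1 = 0 but E2 = 1.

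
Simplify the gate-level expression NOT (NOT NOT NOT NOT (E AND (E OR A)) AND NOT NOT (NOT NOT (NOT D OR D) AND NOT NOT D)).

NOT E OR NOT D

NOT (NOT NOT NOT NOT (E AND (E OR A)) AND NOT NOT (NOT NOT (NOT D OR D) AND NOT NOT D))
= NOT (NOT NOT NOT NOT E AND NOT NOT (NOT NOT (NOT D OR D) AND NOT NOT D))   (absorption)
= NOT (NOT NOT NOT NOT E AND NOT NOT ((NOT D OR D) AND NOT NOT D))   (double negation)
= NOT (NOT NOT E AND NOT NOT ((NOT D OR D) AND NOT NOT D))   (double negation)
= NOT (NOT NOT E AND NOT NOT NOT NOT D)   (complement / identity)
= NOT (NOT NOT E AND NOT NOT D)   (double negation)
= NOT E OR NOT D   (De Morgan)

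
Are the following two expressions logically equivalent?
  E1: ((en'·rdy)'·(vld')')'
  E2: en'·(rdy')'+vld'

Yes

E1: ((en'·rdy)'·(vld')')'
    = en'·rdy+vld'
E2: en'·(rdy')'+vld'
    = en'·rdy+vld'
Both reduce to en'·rdy+vld', so they are equivalent.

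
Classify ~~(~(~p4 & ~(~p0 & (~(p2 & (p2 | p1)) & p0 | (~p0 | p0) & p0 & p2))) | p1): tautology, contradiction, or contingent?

~~(~(~p4 & ~(~p0 & (~(p2 & (p2 | p1)) & p0 | (~p0 | p0) & p0 & p2))) | p1)
= ~~(~(~p4 & ~(~p0 & (~(p2 & (p2 | p1)) & p0 | p0 & p2))) | p1)
= ~~(~(~p4 & ~(~p0 & (~p2 & p0 | p0 & p2))) | p1)
= ~~(~(~p4 & ~(~p0 & p0)) | p1)
= ~~(p4 | ~p0 & p0 | p1)
= p4 | ~p0 & p0 | p1
= p4 | p1
This depends on p1, p4, so it is not a constant.

contingent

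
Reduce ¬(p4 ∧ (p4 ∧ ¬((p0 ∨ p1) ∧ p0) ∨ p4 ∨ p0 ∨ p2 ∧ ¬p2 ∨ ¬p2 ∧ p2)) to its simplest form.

¬p4

¬(p4 ∧ (p4 ∧ ¬((p0 ∨ p1) ∧ p0) ∨ p4 ∨ p0 ∨ p2 ∧ ¬p2 ∨ ¬p2 ∧ p2))
= ¬(p4 ∧ (p4 ∧ ¬((p0 ∨ p1) ∧ p0) ∨ p4 ∨ p0 ∨ p2 ∧ ¬p2))   (complement / identity)
= ¬(p4 ∧ (p4 ∧ ¬((p0 ∨ p1) ∧ p0) ∨ p4 ∨ p0))   (complement / identity)
= ¬(p4 ∧ (p4 ∧ ¬p0 ∨ p4 ∨ p0))   (absorption)
= ¬(p4 ∧ (p4 ∨ p0))   (absorption)
= ¬p4   (absorption)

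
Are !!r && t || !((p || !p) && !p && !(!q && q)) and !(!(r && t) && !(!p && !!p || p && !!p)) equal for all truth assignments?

E1: !!r && t || !((p || !p) && !p && !(!q && q))
    = !!r && t || !(!p && !(!q && q))   — complement / identity
    = !!r && t || p || !q && q   — De Morgan
    = !!r && t || p   — complement / identity
    = r && t || p   — double negation
E2: !(!(r && t) && !(!p && !!p || p && !!p))
    = !(!(r && t) && !!!p)   — distribution
    = r && t || !!p   — De Morgan
    = r && t || p   — double negation
Both reduce to r && t || p, so they are equivalent.

Yes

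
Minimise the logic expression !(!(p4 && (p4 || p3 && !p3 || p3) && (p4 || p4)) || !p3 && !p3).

!(!(p4 && (p4 || p3 && !p3 || p3) && (p4 || p4)) || !p3 && !p3)
= !(!(p4 && (p4 || p3) && (p4 || p4)) || !p3 && !p3)   (complement / identity)
= !(!(p4 && (p4 || p3) && p4) || !p3 && !p3)   (idempotence)
= !(!(p4 && (p4 || p3) && p4) || !p3)   (idempotence)
= !(!(p4 && p4) || !p3)   (absorption)
= !(!p4 || !p3)   (idempotence)
= p4 && p3   (De Morgan)

p4 && p3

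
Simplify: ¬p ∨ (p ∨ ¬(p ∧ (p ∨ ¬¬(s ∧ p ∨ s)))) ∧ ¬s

¬p ∨ ¬s

¬p ∨ (p ∨ ¬(p ∧ (p ∨ ¬¬(s ∧ p ∨ s)))) ∧ ¬s
= ¬p ∨ (p ∨ ¬(p ∧ (p ∨ ¬¬s))) ∧ ¬s   (absorption)
= ¬p ∨ (p ∨ ¬(p ∧ (p ∨ s))) ∧ ¬s   (double negation)
= ¬p ∨ (p ∨ ¬p) ∧ ¬s   (absorption)
= ¬p ∨ ¬s   (complement / identity)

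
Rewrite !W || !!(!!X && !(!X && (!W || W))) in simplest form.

!W || !!(!!X && !(!X && (!W || W)))
= !W || !!(!!X && !!X)   (complement / identity)
= !W || !!!!X   (idempotence)
= !W || !!X   (double negation)
= !W || X   (double negation)

!W || X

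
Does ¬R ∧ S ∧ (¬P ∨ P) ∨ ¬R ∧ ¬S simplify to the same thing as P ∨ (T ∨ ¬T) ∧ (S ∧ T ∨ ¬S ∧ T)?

No

E1: ¬R ∧ S ∧ (¬P ∨ P) ∨ ¬R ∧ ¬S
    = ¬R ∧ S ∨ ¬R ∧ ¬S   — complement / identity
    = ¬R   — distribution
E2: P ∨ (T ∨ ¬T) ∧ (S ∧ T ∨ ¬S ∧ T)
    = P ∨ (T ∨ ¬T) ∧ T   — distribution
    = P ∨ T   — complement / identity
These differ: at P=1, R=1, S=0, T=1, E1 = 0 but E2 = 1.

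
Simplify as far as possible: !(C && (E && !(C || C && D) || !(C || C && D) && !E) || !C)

C

!(C && (E && !(C || C && D) || !(C || C && D) && !E) || !C)
= !(C && !(C || C && D) || !C)
= !(C && !C || !C)
= !!C
= C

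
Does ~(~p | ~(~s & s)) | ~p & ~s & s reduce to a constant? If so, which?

~(~p | ~(~s & s)) | ~p & ~s & s
= p & ~s & s | ~p & ~s & s   (De Morgan)
= ~s & s   (distribution)
= 0   (complement)

yes, False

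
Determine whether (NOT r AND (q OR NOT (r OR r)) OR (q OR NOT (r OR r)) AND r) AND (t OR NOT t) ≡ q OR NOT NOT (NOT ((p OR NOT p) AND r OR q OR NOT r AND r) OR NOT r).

E1: (NOT r AND (q OR NOT (r OR r)) OR (q OR NOT (r OR r)) AND r) AND (t OR NOT t)
    = NOT r AND (q OR NOT (r OR r)) OR (q OR NOT (r OR r)) AND r   (complement / identity)
    = q OR NOT (r OR r)   (distribution)
    = q OR NOT r   (idempotence)
E2: q OR NOT NOT (NOT ((p OR NOT p) AND r OR q OR NOT r AND r) OR NOT r)
    = q OR NOT NOT (NOT (r OR q OR NOT r AND r) OR NOT r)   (complement / identity)
    = q OR NOT ((r OR q OR NOT r AND r) AND r)   (De Morgan)
    = q OR NOT ((r OR q) AND r)   (complement / identity)
    = q OR NOT r   (absorption)
Both reduce to q OR NOT r, so they are equivalent.

Yes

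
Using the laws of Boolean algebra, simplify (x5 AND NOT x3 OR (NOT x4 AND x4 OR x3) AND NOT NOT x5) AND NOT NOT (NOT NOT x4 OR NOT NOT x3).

x5 AND (x4 OR x3)

(x5 AND NOT x3 OR (NOT x4 AND x4 OR x3) AND NOT NOT x5) AND NOT NOT (NOT NOT x4 OR NOT NOT x3)
= (x5 AND NOT x3 OR x3 AND NOT NOT x5) AND NOT NOT (NOT NOT x4 OR NOT NOT x3)   — complement / identity
= (x5 AND NOT x3 OR x3 AND NOT NOT x5) AND NOT (NOT x4 AND NOT x3)   — De Morgan
= (x5 AND NOT x3 OR x3 AND NOT NOT x5) AND (x4 OR x3)   — De Morgan
= (x5 AND NOT x3 OR x3 AND x5) AND (x4 OR x3)   — double negation
= x5 AND (x4 OR x3)   — distribution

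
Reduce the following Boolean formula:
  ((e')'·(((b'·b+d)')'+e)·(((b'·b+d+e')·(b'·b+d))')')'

e'+d'

((e')'·(((b'·b+d)')'+e)·(((b'·b+d+e')·(b'·b+d))')')'
= ((e')'·(((b'·b+d)')'+e)·((b'·b+d)')')'   [absorption]
= ((e')'·((b'·b+d)')')'   [absorption]
= ((e')'·(d')')'   [complement / identity]
= e'+d'   [De Morgan]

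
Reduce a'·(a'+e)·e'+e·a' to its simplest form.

a'

a'·(a'+e)·e'+e·a'
= a'·e'+e·a'   [absorption]
= a'   [distribution]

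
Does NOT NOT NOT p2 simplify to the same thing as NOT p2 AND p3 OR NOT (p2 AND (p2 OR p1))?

E1: NOT NOT NOT p2
    = NOT p2   [double negation]
E2: NOT p2 AND p3 OR NOT (p2 AND (p2 OR p1))
    = NOT p2 AND p3 OR NOT p2   [absorption]
    = NOT p2   [absorption]
Both reduce to NOT p2, so they are equivalent.

Yes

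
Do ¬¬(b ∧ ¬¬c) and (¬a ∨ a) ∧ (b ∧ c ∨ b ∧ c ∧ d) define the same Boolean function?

E1: ¬¬(b ∧ ¬¬c)
    = b ∧ ¬¬c   [double negation]
    = b ∧ c   [double negation]
E2: (¬a ∨ a) ∧ (b ∧ c ∨ b ∧ c ∧ d)
    = (¬a ∨ a) ∧ b ∧ c   [absorption]
    = b ∧ c   [complement / identity]
Both reduce to b ∧ c, so they are equivalent.

Yes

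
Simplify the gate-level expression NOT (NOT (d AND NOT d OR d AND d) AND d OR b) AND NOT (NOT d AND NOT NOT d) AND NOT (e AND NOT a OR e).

NOT (NOT (d AND NOT d OR d AND d) AND d OR b) AND NOT (NOT d AND NOT NOT d) AND NOT (e AND NOT a OR e)
= NOT (NOT d AND d OR b) AND NOT (NOT d AND NOT NOT d) AND NOT (e AND NOT a OR e)   [distribution]
= NOT (NOT d AND d OR b) AND NOT (NOT d AND NOT NOT d) AND NOT e   [absorption]
= NOT b AND NOT (NOT d AND NOT NOT d) AND NOT e   [complement / identity]
= NOT b AND (d OR NOT d) AND NOT e   [De Morgan]
= NOT b AND NOT e   [complement / identity]

NOT b AND NOT e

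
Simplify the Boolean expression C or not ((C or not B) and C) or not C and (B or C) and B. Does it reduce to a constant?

True

C or not ((C or not B) and C) or not C and (B or C) and B
= C or not ((C or not B) and C) or not C and B
= C or not C or not C and B
= C or not C
= True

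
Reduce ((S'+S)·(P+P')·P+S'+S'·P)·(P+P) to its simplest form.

P

((S'+S)·(P+P')·P+S'+S'·P)·(P+P)
= ((P+P')·P+S'+S'·P)·(P+P)
= ((P+P')·P+S')·(P+P)
= (P+S')·(P+P)
= (P+S')·P
= P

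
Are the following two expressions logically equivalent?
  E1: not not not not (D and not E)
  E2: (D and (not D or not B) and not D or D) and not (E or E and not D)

E1: not not not not (D and not E)
    = not not (D and not E)   — double negation
    = D and not E   — double negation
E2: (D and (not D or not B) and not D or D) and not (E or E and not D)
    = (D and not D or D) and not (E or E and not D)   — absorption
    = (D and not D or D) and not E   — absorption
    = D and not E   — complement / identity
Both reduce to D and not E, so they are equivalent.

Yes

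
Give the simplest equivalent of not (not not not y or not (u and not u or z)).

not (not not not y or not (u and not u or z))
= not (not y or not (u and not u or z))   — double negation
= not (not y or not z)   — complement / identity
= y and z   — De Morgan

y and z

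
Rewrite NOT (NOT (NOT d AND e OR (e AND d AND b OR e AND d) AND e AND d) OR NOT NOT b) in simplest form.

e AND NOT b

NOT (NOT (NOT d AND e OR (e AND d AND b OR e AND d) AND e AND d) OR NOT NOT b)
= (NOT d AND e OR (e AND d AND b OR e AND d) AND e AND d) AND NOT b   — De Morgan
= (NOT d AND e OR e AND d AND e AND d) AND NOT b   — absorption
= (NOT d AND e OR e AND d) AND NOT b   — idempotence
= e AND NOT b   — distribution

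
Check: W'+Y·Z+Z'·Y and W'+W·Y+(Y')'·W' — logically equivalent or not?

Yes

E1: W'+Y·Z+Z'·Y
    = W'+Y   (distribution)
E2: W'+W·Y+(Y')'·W'
    = W'+W·Y+Y·W'   (double negation)
    = W'+Y   (distribution)
Both reduce to W'+Y, so they are equivalent.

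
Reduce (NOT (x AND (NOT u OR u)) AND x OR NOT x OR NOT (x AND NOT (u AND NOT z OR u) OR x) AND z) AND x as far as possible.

(NOT (x AND (NOT u OR u)) AND x OR NOT x OR NOT (x AND NOT (u AND NOT z OR u) OR x) AND z) AND x
= (NOT x AND x OR NOT x OR NOT (x AND NOT (u AND NOT z OR u) OR x) AND z) AND x   — complement / identity
= (NOT x OR NOT (x AND NOT (u AND NOT z OR u) OR x) AND z) AND x   — complement / identity
= (NOT x OR NOT (x AND NOT u OR x) AND z) AND x   — absorption
= (NOT x OR NOT x AND z) AND x   — absorption
= NOT x AND x   — absorption
= FALSE   — complement

FALSE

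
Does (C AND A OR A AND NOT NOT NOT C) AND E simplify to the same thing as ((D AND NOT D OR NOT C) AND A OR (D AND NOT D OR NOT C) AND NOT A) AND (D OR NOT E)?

No

E1: (C AND A OR A AND NOT NOT NOT C) AND E
    = (C AND A OR A AND NOT C) AND E   — double negation
    = A AND E   — distribution
E2: ((D AND NOT D OR NOT C) AND A OR (D AND NOT D OR NOT C) AND NOT A) AND (D OR NOT E)
    = (D AND NOT D OR NOT C) AND (D OR NOT E)   — distribution
    = NOT C AND (D OR NOT E)   — complement / identity
These differ: at A=0, C=0, D=1, E=0, E1 = 0 but E2 = 1.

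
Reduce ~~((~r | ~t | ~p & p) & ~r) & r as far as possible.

~~((~r | ~t | ~p & p) & ~r) & r
= ~~((~r | ~t) & ~r) & r   — complement / identity
= ~~~r & r   — absorption
= ~r & r   — double negation
= 0   — complement

0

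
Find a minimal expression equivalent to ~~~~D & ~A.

~~~~D & ~A
= ~~D & ~A   (double negation)
= D & ~A   (double negation)

D & ~A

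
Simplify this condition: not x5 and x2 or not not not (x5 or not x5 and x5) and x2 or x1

not x5 and x2 or not not not (x5 or not x5 and x5) and x2 or x1
= not x5 and x2 or not not not x5 and x2 or x1   (complement / identity)
= not x5 and x2 or not x5 and x2 or x1   (double negation)
= not x5 and x2 or x1   (idempotence)

not x5 and x2 or x1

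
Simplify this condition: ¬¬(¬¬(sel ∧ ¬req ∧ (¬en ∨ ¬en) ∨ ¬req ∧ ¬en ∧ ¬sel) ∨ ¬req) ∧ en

¬req ∧ en

¬¬(¬¬(sel ∧ ¬req ∧ (¬en ∨ ¬en) ∨ ¬req ∧ ¬en ∧ ¬sel) ∨ ¬req) ∧ en
= ¬¬(¬¬(sel ∧ ¬req ∧ ¬en ∨ ¬req ∧ ¬en ∧ ¬sel) ∨ ¬req) ∧ en   (idempotence)
= ¬¬(¬¬(¬req ∧ ¬en) ∨ ¬req) ∧ en   (distribution)
= ¬(¬(¬req ∧ ¬en) ∧ req) ∧ en   (De Morgan)
= ¬((req ∨ en) ∧ req) ∧ en   (De Morgan)
= ¬req ∧ en   (absorption)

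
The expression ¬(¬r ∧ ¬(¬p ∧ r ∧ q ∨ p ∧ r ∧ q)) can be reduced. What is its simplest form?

r

¬(¬r ∧ ¬(¬p ∧ r ∧ q ∨ p ∧ r ∧ q))
= r ∨ ¬p ∧ r ∧ q ∨ p ∧ r ∧ q   (De Morgan)
= r ∨ r ∧ q   (distribution)
= r   (absorption)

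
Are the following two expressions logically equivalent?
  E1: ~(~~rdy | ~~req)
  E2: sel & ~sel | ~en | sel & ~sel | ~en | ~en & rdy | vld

E1: ~(~~rdy | ~~req)
    = ~rdy & ~req   — De Morgan
E2: sel & ~sel | ~en | sel & ~sel | ~en | ~en & rdy | vld
    = sel & ~sel | ~en | ~en & rdy | vld   — idempotence
    = ~en | ~en & rdy | vld   — complement / identity
    = ~en | vld   — absorption
These differ: at en=0, rdy=1, req=0, sel=0, vld=1, E1 = 0 but E2 = 1.

No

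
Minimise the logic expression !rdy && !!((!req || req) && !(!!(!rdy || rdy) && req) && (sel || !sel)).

!rdy && !req

!rdy && !!((!req || req) && !(!!(!rdy || rdy) && req) && (sel || !sel))
= !rdy && !!((!req || req) && !((!rdy || rdy) && req) && (sel || !sel))   [double negation]
= !rdy && !!((!req || req) && !req && (sel || !sel))   [complement / identity]
= !rdy && !!((!req || req) && !req)   [complement / identity]
= !rdy && !!!req   [complement / identity]
= !rdy && !req   [double negation]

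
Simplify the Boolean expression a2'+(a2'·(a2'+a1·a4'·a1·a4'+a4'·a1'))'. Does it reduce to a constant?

1

a2'+(a2'·(a2'+a1·a4'·a1·a4'+a4'·a1'))'
= a2'+(a2'·(a2'+a1·a4'+a4'·a1'))'   [idempotence]
= a2'+(a2'·(a2'+a4'))'   [distribution]
= a2'+(a2')'   [absorption]
= a2'+a2   [double negation]
= 1   [complement]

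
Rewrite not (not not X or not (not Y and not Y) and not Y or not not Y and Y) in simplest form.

not X and not Y

not (not not X or not (not Y and not Y) and not Y or not not Y and Y)
= not (not not X or not not Y and not Y or not not Y and Y)   [idempotence]
= not (not not X or not not Y)   [distribution]
= not X and not Y   [De Morgan]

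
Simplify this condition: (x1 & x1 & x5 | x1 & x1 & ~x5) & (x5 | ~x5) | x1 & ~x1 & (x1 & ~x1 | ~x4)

(x1 & x1 & x5 | x1 & x1 & ~x5) & (x5 | ~x5) | x1 & ~x1 & (x1 & ~x1 | ~x4)
= (x1 & x1 & x5 | x1 & x1 & ~x5) & (x5 | ~x5) | x1 & ~x1   [absorption]
= x1 & x1 & x5 | x1 & x1 & ~x5 | x1 & ~x1   [complement / identity]
= x1 & x1 | x1 & ~x1   [distribution]
= x1   [distribution]

x1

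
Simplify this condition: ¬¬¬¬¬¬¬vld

¬vld

¬¬¬¬¬¬¬vld
= ¬¬¬¬¬vld   — double negation
= ¬¬¬vld   — double negation
= ¬vld   — double negation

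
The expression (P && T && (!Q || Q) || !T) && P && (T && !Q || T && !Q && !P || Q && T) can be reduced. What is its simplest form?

P && T

(P && T && (!Q || Q) || !T) && P && (T && !Q || T && !Q && !P || Q && T)
= (P && T && (!Q || Q) || !T) && P && (T && !Q || Q && T)   — absorption
= (P && T && (!Q || Q) || !T) && P && T && (!Q || Q)   — distribution
= P && T && (!Q || Q)   — absorption
= P && T   — complement / identity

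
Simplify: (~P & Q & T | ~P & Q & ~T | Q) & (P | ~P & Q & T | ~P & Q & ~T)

(~P & Q & T | ~P & Q & ~T | Q) & (P | ~P & Q & T | ~P & Q & ~T)
= ~P & Q & T | ~P & Q & ~T | Q & P   [distribution]
= ~P & Q | Q & P   [distribution]
= Q   [distribution]

Q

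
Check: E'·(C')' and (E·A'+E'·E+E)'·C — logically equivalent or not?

E1: E'·(C')'
    = E'·C
E2: (E·A'+E'·E+E)'·C
    = (E·A'+E)'·C
    = E'·C
Both reduce to E'·C, so they are equivalent.

Yes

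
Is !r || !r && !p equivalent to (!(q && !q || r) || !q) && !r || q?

No

E1: !r || !r && !p
    = !r   — absorption
E2: (!(q && !q || r) || !q) && !r || q
    = (!r || !q) && !r || q   — complement / identity
    = !r || q   — absorption
These differ: at p=0, q=1, r=1, E1 = 0 but E2 = 1.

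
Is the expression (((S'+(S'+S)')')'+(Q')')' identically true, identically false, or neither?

(((S'+(S'+S)')')'+(Q')')'
= (S'+(S'+S)')'·Q'   [De Morgan]
= S·(S'+S)·Q'   [De Morgan]
= S·Q'   [complement / identity]
This depends on Q, S, so it is not a constant.

neither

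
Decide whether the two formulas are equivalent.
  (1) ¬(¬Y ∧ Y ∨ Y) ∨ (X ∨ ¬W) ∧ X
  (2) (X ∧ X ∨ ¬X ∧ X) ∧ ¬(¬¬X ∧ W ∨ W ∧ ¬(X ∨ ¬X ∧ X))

No

E1: ¬(¬Y ∧ Y ∨ Y) ∨ (X ∨ ¬W) ∧ X
    = ¬(¬Y ∧ Y ∨ Y) ∨ X
    = ¬Y ∨ X
E2: (X ∧ X ∨ ¬X ∧ X) ∧ ¬(¬¬X ∧ W ∨ W ∧ ¬(X ∨ ¬X ∧ X))
    = (X ∧ X ∨ ¬X ∧ X) ∧ ¬(X ∧ W ∨ W ∧ ¬(X ∨ ¬X ∧ X))
    = (X ∧ X ∨ ¬X ∧ X) ∧ ¬(X ∧ W ∨ W ∧ ¬X)
    = X ∧ ¬(X ∧ W ∨ W ∧ ¬X)
    = X ∧ ¬W
These differ: at W=1, X=1, Y=0, E1 = 1 but E2 = 0.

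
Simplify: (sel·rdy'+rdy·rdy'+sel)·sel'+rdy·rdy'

(sel·rdy'+rdy·rdy'+sel)·sel'+rdy·rdy'
= (sel·rdy'+rdy·rdy'+sel)·sel'   — complement / identity
= (sel·rdy'+sel)·sel'   — complement / identity
= sel·sel'   — absorption
= 0   — complement

0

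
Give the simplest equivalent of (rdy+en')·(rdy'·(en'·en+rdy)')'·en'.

rdy·en'

(rdy+en')·(rdy'·(en'·en+rdy)')'·en'
= (rdy+en')·(rdy'·rdy')'·en'
= (rdy+en')·(rdy+rdy)·en'
= (rdy+en')·rdy·en'
= rdy·en'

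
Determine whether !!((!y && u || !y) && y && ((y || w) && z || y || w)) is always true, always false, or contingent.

!!((!y && u || !y) && y && ((y || w) && z || y || w))
= !!(!y && y && ((y || w) && z || y || w))
= !!(!y && y && (y || w))
= !!(!y && y)
= !y && y
= false

always false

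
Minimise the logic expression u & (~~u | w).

u

u & (~~u | w)
= u & (u | w)   [double negation]
= u   [absorption]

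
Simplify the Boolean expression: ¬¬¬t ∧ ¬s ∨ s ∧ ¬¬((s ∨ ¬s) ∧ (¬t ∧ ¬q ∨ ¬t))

¬t

¬¬¬t ∧ ¬s ∨ s ∧ ¬¬((s ∨ ¬s) ∧ (¬t ∧ ¬q ∨ ¬t))
= ¬¬¬t ∧ ¬s ∨ s ∧ ¬¬((s ∨ ¬s) ∧ ¬t)   [absorption]
= ¬¬¬t ∧ ¬s ∨ s ∧ (s ∨ ¬s) ∧ ¬t   [double negation]
= ¬¬¬t ∧ ¬s ∨ s ∧ ¬t   [complement / identity]
= ¬t ∧ ¬s ∨ s ∧ ¬t   [double negation]
= ¬t   [distribution]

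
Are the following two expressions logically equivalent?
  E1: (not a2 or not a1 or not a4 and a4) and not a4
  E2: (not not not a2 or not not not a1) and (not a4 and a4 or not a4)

E1: (not a2 or not a1 or not a4 and a4) and not a4
    = (not a2 or not a1) and not a4   — complement / identity
E2: (not not not a2 or not not not a1) and (not a4 and a4 or not a4)
    = (not not not a2 or not not not a1) and not a4   — complement / identity
    = (not not not a2 or not a1) and not a4   — double negation
    = (not a2 or not a1) and not a4   — double negation
Both reduce to (not a2 or not a1) and not a4, so they are equivalent.

Yes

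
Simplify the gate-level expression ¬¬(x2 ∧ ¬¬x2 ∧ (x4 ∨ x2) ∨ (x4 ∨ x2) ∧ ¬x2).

¬¬(x2 ∧ ¬¬x2 ∧ (x4 ∨ x2) ∨ (x4 ∨ x2) ∧ ¬x2)
= ¬¬(x2 ∧ x2 ∧ (x4 ∨ x2) ∨ (x4 ∨ x2) ∧ ¬x2)   — double negation
= x2 ∧ x2 ∧ (x4 ∨ x2) ∨ (x4 ∨ x2) ∧ ¬x2   — double negation
= x2 ∧ (x4 ∨ x2) ∨ (x4 ∨ x2) ∧ ¬x2   — idempotence
= x4 ∨ x2   — distribution

x4 ∨ x2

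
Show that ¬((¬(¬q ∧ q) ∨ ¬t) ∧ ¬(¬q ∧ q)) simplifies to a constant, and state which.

False

¬((¬(¬q ∧ q) ∨ ¬t) ∧ ¬(¬q ∧ q))
= ¬¬(¬q ∧ q)   [absorption]
= ¬q ∧ q   [double negation]
= False   [complement]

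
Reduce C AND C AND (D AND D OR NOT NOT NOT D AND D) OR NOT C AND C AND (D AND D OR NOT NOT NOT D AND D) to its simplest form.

C AND C AND (D AND D OR NOT NOT NOT D AND D) OR NOT C AND C AND (D AND D OR NOT NOT NOT D AND D)
= (D AND D OR NOT NOT NOT D AND D) AND (C AND C OR NOT C AND C)
= (D AND D OR NOT D AND D) AND (C AND C OR NOT C AND C)
= D AND (C AND C OR NOT C AND C)
= D AND C

D AND C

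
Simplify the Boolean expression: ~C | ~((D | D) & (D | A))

~C | ~((D | D) & (D | A))
= ~C | ~(D | D & A)   — distribution
= ~C | ~D   — absorption

~C | ~D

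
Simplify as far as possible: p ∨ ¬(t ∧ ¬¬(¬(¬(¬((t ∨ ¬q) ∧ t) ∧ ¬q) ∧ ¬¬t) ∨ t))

p ∨ ¬(t ∧ ¬¬(¬(¬(¬((t ∨ ¬q) ∧ t) ∧ ¬q) ∧ ¬¬t) ∨ t))
= p ∨ ¬(t ∧ ¬¬(¬((t ∨ ¬q) ∧ t) ∧ ¬q ∨ ¬t ∨ t))   — De Morgan
= p ∨ ¬(t ∧ ¬¬(¬t ∧ ¬q ∨ ¬t ∨ t))   — absorption
= p ∨ ¬(t ∧ ¬¬(¬t ∨ t))   — absorption
= p ∨ ¬(t ∧ (¬t ∨ t))   — double negation
= p ∨ ¬t   — complement / identity

p ∨ ¬t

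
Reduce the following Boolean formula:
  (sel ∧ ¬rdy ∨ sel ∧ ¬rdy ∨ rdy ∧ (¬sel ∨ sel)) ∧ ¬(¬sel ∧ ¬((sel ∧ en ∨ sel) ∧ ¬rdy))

(sel ∧ ¬rdy ∨ sel ∧ ¬rdy ∨ rdy ∧ (¬sel ∨ sel)) ∧ ¬(¬sel ∧ ¬((sel ∧ en ∨ sel) ∧ ¬rdy))
= (sel ∧ ¬rdy ∨ sel ∧ ¬rdy ∨ rdy) ∧ ¬(¬sel ∧ ¬((sel ∧ en ∨ sel) ∧ ¬rdy))
= (sel ∧ ¬rdy ∨ rdy) ∧ ¬(¬sel ∧ ¬((sel ∧ en ∨ sel) ∧ ¬rdy))
= (sel ∧ ¬rdy ∨ rdy) ∧ (sel ∨ (sel ∧ en ∨ sel) ∧ ¬rdy)
= (sel ∧ ¬rdy ∨ rdy) ∧ (sel ∨ sel ∧ ¬rdy)
= sel ∧ ¬rdy ∨ rdy ∧ sel
= sel

sel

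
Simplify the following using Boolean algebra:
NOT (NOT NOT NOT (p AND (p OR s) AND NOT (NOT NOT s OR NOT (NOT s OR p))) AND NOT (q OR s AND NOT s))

p AND NOT s OR q

NOT (NOT NOT NOT (p AND (p OR s) AND NOT (NOT NOT s OR NOT (NOT s OR p))) AND NOT (q OR s AND NOT s))
= NOT (NOT NOT NOT (p AND NOT (NOT NOT s OR NOT (NOT s OR p))) AND NOT (q OR s AND NOT s))   (absorption)
= NOT (NOT (p AND NOT (NOT NOT s OR NOT (NOT s OR p))) AND NOT (q OR s AND NOT s))   (double negation)
= NOT (NOT (p AND NOT s AND (NOT s OR p)) AND NOT (q OR s AND NOT s))   (De Morgan)
= NOT (NOT (p AND NOT s AND (NOT s OR p)) AND NOT q)   (complement / identity)
= p AND NOT s AND (NOT s OR p) OR q   (De Morgan)
= p AND NOT s OR q   (absorption)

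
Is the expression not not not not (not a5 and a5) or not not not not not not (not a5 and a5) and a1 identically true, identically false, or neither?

not not not not (not a5 and a5) or not not not not not not (not a5 and a5) and a1
= not not not not (not a5 and a5) or not not not not (not a5 and a5) and a1   (double negation)
= not not not not (not a5 and a5)   (absorption)
= not not (not a5 and a5)   (double negation)
= not a5 and a5   (double negation)
= False   (complement)

identically false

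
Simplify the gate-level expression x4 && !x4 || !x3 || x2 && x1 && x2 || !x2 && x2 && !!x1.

!x3 || x2 && x1

x4 && !x4 || !x3 || x2 && x1 && x2 || !x2 && x2 && !!x1
= !x3 || x2 && x1 && x2 || !x2 && x2 && !!x1
= !x3 || x2 && x1 && x2 || !x2 && x2 && x1
= !x3 || x2 && x1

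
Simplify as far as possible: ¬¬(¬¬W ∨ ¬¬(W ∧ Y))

W

¬¬(¬¬W ∨ ¬¬(W ∧ Y))
= ¬(¬W ∧ ¬(W ∧ Y))   — De Morgan
= W ∨ W ∧ Y   — De Morgan
= W   — absorption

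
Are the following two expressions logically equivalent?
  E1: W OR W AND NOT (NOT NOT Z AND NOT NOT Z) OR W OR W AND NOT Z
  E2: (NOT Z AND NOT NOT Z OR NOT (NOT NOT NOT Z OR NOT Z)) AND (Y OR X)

E1: W OR W AND NOT (NOT NOT Z AND NOT NOT Z) OR W OR W AND NOT Z
    = W OR W AND (NOT Z OR NOT Z) OR W OR W AND NOT Z   [De Morgan]
    = W OR W AND NOT Z OR W OR W AND NOT Z   [idempotence]
    = W OR W AND NOT Z   [idempotence]
    = W   [absorption]
E2: (NOT Z AND NOT NOT Z OR NOT (NOT NOT NOT Z OR NOT Z)) AND (Y OR X)
    = (NOT Z AND NOT NOT Z OR NOT NOT Z AND Z) AND (Y OR X)   [De Morgan]
    = NOT NOT Z AND (Y OR X)   [distribution]
    = Z AND (Y OR X)   [double negation]
These differ: at W=1, X=0, Y=0, Z=0, E1 = 1 but E2 = 0.

No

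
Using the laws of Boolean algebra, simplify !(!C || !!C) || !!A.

A

!(!C || !!C) || !!A
= !(!C || !!C) || A   [double negation]
= C && !C || A   [De Morgan]
= A   [complement / identity]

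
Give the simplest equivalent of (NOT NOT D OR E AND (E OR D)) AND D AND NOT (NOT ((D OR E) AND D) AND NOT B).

D

(NOT NOT D OR E AND (E OR D)) AND D AND NOT (NOT ((D OR E) AND D) AND NOT B)
= (D OR E AND (E OR D)) AND D AND NOT (NOT ((D OR E) AND D) AND NOT B)   [double negation]
= (D OR E) AND D AND NOT (NOT ((D OR E) AND D) AND NOT B)   [absorption]
= (D OR E) AND D AND ((D OR E) AND D OR B)   [De Morgan]
= (D OR E) AND D   [absorption]
= D   [absorption]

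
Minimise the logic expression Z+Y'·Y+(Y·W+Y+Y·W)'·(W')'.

Z+Y'·W

Z+Y'·Y+(Y·W+Y+Y·W)'·(W')'
= Z+Y'·Y+(Y·W+Y+Y·W)'·W
= Z+(Y·W+Y+Y·W)'·W
= Z+(Y+Y·W)'·W
= Z+Y'·W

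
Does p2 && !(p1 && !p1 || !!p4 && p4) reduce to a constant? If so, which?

no

p2 && !(p1 && !p1 || !!p4 && p4)
= p2 && !(!!p4 && p4)
= p2 && !(p4 && p4)
= p2 && !p4
This depends on p2, p4, so it is not a constant.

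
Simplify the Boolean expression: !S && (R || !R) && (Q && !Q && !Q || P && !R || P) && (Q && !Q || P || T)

!S && P

!S && (R || !R) && (Q && !Q && !Q || P && !R || P) && (Q && !Q || P || T)
= !S && (R || !R) && (Q && !Q && !Q || P) && (Q && !Q || P || T)   (absorption)
= !S && (R || !R) && (Q && !Q || P) && (Q && !Q || P || T)   (idempotence)
= !S && (R || !R) && (Q && !Q || P)   (absorption)
= !S && (R || !R) && P   (complement / identity)
= !S && P   (complement / identity)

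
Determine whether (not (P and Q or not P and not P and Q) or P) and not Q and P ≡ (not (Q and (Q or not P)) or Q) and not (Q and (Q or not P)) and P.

Yes

E1: (not (P and Q or not P and not P and Q) or P) and not Q and P
    = (not (P and Q or not P and Q) or P) and not Q and P   (idempotence)
    = (not Q or P) and not Q and P   (distribution)
    = not Q and P   (absorption)
E2: (not (Q and (Q or not P)) or Q) and not (Q and (Q or not P)) and P
    = not (Q and (Q or not P)) and P   (absorption)
    = not Q and P   (absorption)
Both reduce to not Q and P, so they are equivalent.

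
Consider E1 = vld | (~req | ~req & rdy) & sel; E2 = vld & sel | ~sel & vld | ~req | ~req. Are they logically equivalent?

E1: vld | (~req | ~req & rdy) & sel
    = vld | ~req & sel   (absorption)
E2: vld & sel | ~sel & vld | ~req | ~req
    = vld | ~req | ~req   (distribution)
    = vld | ~req   (idempotence)
These differ: at rdy=1, req=0, sel=0, vld=0, E1 = 0 but E2 = 1.

No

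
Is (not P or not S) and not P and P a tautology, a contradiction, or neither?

(not P or not S) and not P and P
= not P and P   [absorption]
= False   [complement]

contradiction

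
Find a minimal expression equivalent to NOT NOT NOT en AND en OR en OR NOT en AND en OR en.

NOT NOT NOT en AND en OR en OR NOT en AND en OR en
= NOT en AND en OR en OR NOT en AND en OR en
= NOT en AND en OR en
= en

en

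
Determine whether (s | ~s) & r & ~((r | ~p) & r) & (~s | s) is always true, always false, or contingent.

always false

(s | ~s) & r & ~((r | ~p) & r) & (~s | s)
= (s | ~s) & r & ~((r | ~p) & r)   (complement / identity)
= r & ~((r | ~p) & r)   (complement / identity)
= r & ~r   (absorption)
= 0   (complement)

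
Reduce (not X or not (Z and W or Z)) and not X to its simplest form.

(not X or not (Z and W or Z)) and not X
= (not X or not Z) and not X
= not X

not X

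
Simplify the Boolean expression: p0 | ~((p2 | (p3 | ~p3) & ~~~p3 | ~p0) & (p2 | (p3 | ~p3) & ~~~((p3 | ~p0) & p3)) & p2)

p0 | ~((p2 | (p3 | ~p3) & ~~~p3 | ~p0) & (p2 | (p3 | ~p3) & ~~~((p3 | ~p0) & p3)) & p2)
= p0 | ~((p2 | (p3 | ~p3) & ~~~p3 | ~p0) & (p2 | (p3 | ~p3) & ~~~p3) & p2)   — absorption
= p0 | ~((p2 | (p3 | ~p3) & ~~~p3) & p2)   — absorption
= p0 | ~((p2 | ~~~p3) & p2)   — complement / identity
= p0 | ~((p2 | ~p3) & p2)   — double negation
= p0 | ~p2   — absorption

p0 | ~p2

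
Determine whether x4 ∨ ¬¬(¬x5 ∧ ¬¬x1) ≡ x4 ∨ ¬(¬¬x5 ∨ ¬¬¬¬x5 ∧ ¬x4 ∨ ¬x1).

Yes

E1: x4 ∨ ¬¬(¬x5 ∧ ¬¬x1)
    = x4 ∨ ¬x5 ∧ ¬¬x1   [double negation]
    = x4 ∨ ¬x5 ∧ x1   [double negation]
E2: x4 ∨ ¬(¬¬x5 ∨ ¬¬¬¬x5 ∧ ¬x4 ∨ ¬x1)
    = x4 ∨ ¬(¬¬x5 ∨ ¬¬x5 ∧ ¬x4 ∨ ¬x1)   [double negation]
    = x4 ∨ ¬(¬¬x5 ∨ ¬x1)   [absorption]
    = x4 ∨ ¬x5 ∧ x1   [De Morgan]
Both reduce to x4 ∨ ¬x5 ∧ x1, so they are equivalent.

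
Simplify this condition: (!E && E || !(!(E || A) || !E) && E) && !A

E && !A

(!E && E || !(!(E || A) || !E) && E) && !A
= (!E && E || (E || A) && E && E) && !A   — De Morgan
= (!E && E || E && E) && !A   — absorption
= E && !A   — distribution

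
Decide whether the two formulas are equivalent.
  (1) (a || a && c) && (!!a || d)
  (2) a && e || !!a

Yes

E1: (a || a && c) && (!!a || d)
    = (a || a && c) && (a || d)   (double negation)
    = a && (a || d)   (absorption)
    = a   (absorption)
E2: a && e || !!a
    = a && e || a   (double negation)
    = a   (absorption)
Both reduce to a, so they are equivalent.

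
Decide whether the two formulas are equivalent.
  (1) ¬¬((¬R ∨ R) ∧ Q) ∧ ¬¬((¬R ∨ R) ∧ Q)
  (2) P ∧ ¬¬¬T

No

E1: ¬¬((¬R ∨ R) ∧ Q) ∧ ¬¬((¬R ∨ R) ∧ Q)
    = ¬¬((¬R ∨ R) ∧ Q)   — idempotence
    = (¬R ∨ R) ∧ Q   — double negation
    = Q   — complement / identity
E2: P ∧ ¬¬¬T
    = P ∧ ¬T   — double negation
These differ: at P=1, Q=0, R=0, T=0, E1 = 0 but E2 = 1.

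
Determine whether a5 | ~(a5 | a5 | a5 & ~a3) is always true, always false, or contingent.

always true

a5 | ~(a5 | a5 | a5 & ~a3)
= a5 | ~(a5 | a5 & ~a3)   [idempotence]
= a5 | ~a5   [absorption]
= 1   [complement]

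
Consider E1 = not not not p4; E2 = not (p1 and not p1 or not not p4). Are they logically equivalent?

Yes

E1: not not not p4
    = not p4
E2: not (p1 and not p1 or not not p4)
    = not not not p4
    = not p4
Both reduce to not p4, so they are equivalent.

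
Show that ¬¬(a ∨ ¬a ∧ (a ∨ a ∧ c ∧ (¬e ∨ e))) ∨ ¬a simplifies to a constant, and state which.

¬¬(a ∨ ¬a ∧ (a ∨ a ∧ c ∧ (¬e ∨ e))) ∨ ¬a
= ¬¬(a ∨ ¬a ∧ (a ∨ a ∧ c)) ∨ ¬a
= ¬¬(a ∨ ¬a ∧ a) ∨ ¬a
= ¬¬a ∨ ¬a
= a ∨ ¬a
= True

True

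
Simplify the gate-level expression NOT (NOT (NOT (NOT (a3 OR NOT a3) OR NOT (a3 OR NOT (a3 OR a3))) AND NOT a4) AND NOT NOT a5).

NOT (NOT (NOT (NOT (a3 OR NOT a3) OR NOT (a3 OR NOT (a3 OR a3))) AND NOT a4) AND NOT NOT a5)
= NOT (NOT (a3 OR NOT a3) OR NOT (a3 OR NOT (a3 OR a3))) AND NOT a4 OR NOT a5   [De Morgan]
= NOT (NOT (a3 OR NOT a3) OR NOT (a3 OR NOT a3)) AND NOT a4 OR NOT a5   [idempotence]
= NOT NOT (a3 OR NOT a3) AND NOT a4 OR NOT a5   [idempotence]
= (a3 OR NOT a3) AND NOT a4 OR NOT a5   [double negation]
= NOT a4 OR NOT a5   [complement / identity]

NOT a4 OR NOT a5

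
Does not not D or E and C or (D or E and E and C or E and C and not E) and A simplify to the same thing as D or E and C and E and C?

Yes

E1: not not D or E and C or (D or E and E and C or E and C and not E) and A
    = not not D or E and C or (D or E and C) and A   — distribution
    = D or E and C or (D or E and C) and A   — double negation
    = D or E and C   — absorption
E2: D or E and C and E and C
    = D or E and C   — idempotence
Both reduce to D or E and C, so they are equivalent.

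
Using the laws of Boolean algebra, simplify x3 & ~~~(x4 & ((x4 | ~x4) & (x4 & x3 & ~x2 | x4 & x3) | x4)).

x3 & ~~~(x4 & ((x4 | ~x4) & (x4 & x3 & ~x2 | x4 & x3) | x4))
= x3 & ~~~(x4 & ((x4 | ~x4) & x4 & x3 | x4))   (absorption)
= x3 & ~~~(x4 & (x4 & x3 | x4))   (complement / identity)
= x3 & ~(x4 & (x4 & x3 | x4))   (double negation)
= x3 & ~(x4 & x4)   (absorption)
= x3 & ~x4   (idempotence)

x3 & ~x4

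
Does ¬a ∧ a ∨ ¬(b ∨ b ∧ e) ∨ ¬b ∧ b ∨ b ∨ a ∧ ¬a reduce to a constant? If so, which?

yes, True

¬a ∧ a ∨ ¬(b ∨ b ∧ e) ∨ ¬b ∧ b ∨ b ∨ a ∧ ¬a
= ¬a ∧ a ∨ ¬(b ∨ b ∧ e) ∨ b ∨ a ∧ ¬a   [complement / identity]
= ¬a ∧ a ∨ ¬b ∨ b ∨ a ∧ ¬a   [absorption]
= ¬b ∨ b ∨ a ∧ ¬a   [complement / identity]
= ¬b ∨ b   [complement / identity]
= True   [complement]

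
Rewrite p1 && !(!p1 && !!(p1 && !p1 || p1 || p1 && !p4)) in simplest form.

p1

p1 && !(!p1 && !!(p1 && !p1 || p1 || p1 && !p4))
= p1 && !(!p1 && !!(p1 || p1 && !p4))
= p1 && !(!p1 && !!p1)
= p1 && (p1 || !p1)
= p1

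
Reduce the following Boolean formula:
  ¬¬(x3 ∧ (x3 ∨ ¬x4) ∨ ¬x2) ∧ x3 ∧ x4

¬¬(x3 ∧ (x3 ∨ ¬x4) ∨ ¬x2) ∧ x3 ∧ x4
= ¬¬(x3 ∨ ¬x2) ∧ x3 ∧ x4
= (x3 ∨ ¬x2) ∧ x3 ∧ x4
= x3 ∧ x4

x3 ∧ x4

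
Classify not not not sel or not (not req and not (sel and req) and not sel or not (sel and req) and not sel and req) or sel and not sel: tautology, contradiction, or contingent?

not not not sel or not (not req and not (sel and req) and not sel or not (sel and req) and not sel and req) or sel and not sel
= not not not sel or not (not (sel and req) and not sel) or sel and not sel   [distribution]
= not sel or not (not (sel and req) and not sel) or sel and not sel   [double negation]
= not sel or not (not (sel and req) and not sel)   [complement / identity]
= not sel or sel and req or sel   [De Morgan]
= not sel or sel   [absorption]
= True   [complement]

tautology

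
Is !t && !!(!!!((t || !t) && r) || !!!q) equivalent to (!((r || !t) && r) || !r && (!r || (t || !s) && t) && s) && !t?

E1: !t && !!(!!!((t || !t) && r) || !!!q)
    = !t && !(!!((t || !t) && r) && !!q)   [De Morgan]
    = !t && !(!!r && !!q)   [complement / identity]
    = !t && (!r || !q)   [De Morgan]
E2: (!((r || !t) && r) || !r && (!r || (t || !s) && t) && s) && !t
    = (!r || !r && (!r || (t || !s) && t) && s) && !t   [absorption]
    = (!r || !r && (!r || t) && s) && !t   [absorption]
    = (!r || !r && s) && !t   [absorption]
    = !r && !t   [absorption]
These differ: at q=0, r=1, s=0, t=0, E1 = 1 but E2 = 0.

No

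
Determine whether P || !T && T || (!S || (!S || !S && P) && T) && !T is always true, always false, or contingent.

contingent

P || !T && T || (!S || (!S || !S && P) && T) && !T
= P || !T && T || (!S || !S && T) && !T   — absorption
= P || (!S || !S && T) && !T   — complement / identity
= P || !S && !T   — absorption
This depends on P, S, T, so it is not a constant.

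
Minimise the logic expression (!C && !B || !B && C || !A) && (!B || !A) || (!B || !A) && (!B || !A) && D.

(!C && !B || !B && C || !A) && (!B || !A) || (!B || !A) && (!B || !A) && D
= (!B || !A) && (!B || !A) || (!B || !A) && (!B || !A) && D   — distribution
= (!B || !A) && (!B || !A)   — absorption
= !B || !A   — idempotence

!B || !A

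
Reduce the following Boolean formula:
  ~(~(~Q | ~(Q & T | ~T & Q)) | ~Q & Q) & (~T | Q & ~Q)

~Q & ~T

~(~(~Q | ~(Q & T | ~T & Q)) | ~Q & Q) & (~T | Q & ~Q)
= ~(~(~Q | ~(Q & T | ~T & Q)) | ~Q & Q) & ~T
= ~(~(~Q | ~Q) | ~Q & Q) & ~T
= ~(Q & Q | ~Q & Q) & ~T
= ~Q & ~T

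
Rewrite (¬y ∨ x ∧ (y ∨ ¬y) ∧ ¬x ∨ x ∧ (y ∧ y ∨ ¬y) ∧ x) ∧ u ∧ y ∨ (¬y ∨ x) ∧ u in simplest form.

(¬y ∨ x ∧ (y ∨ ¬y) ∧ ¬x ∨ x ∧ (y ∧ y ∨ ¬y) ∧ x) ∧ u ∧ y ∨ (¬y ∨ x) ∧ u
= (¬y ∨ x ∧ (y ∨ ¬y) ∧ ¬x ∨ x ∧ (y ∨ ¬y) ∧ x) ∧ u ∧ y ∨ (¬y ∨ x) ∧ u
= (¬y ∨ x ∧ (y ∨ ¬y)) ∧ u ∧ y ∨ (¬y ∨ x) ∧ u
= (¬y ∨ x) ∧ u ∧ y ∨ (¬y ∨ x) ∧ u
= (¬y ∨ x) ∧ u

(¬y ∨ x) ∧ u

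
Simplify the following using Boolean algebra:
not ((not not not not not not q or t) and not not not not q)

not q

not ((not not not not not not q or t) and not not not not q)
= not ((not not not not q or t) and not not not not q)
= not not not not not q
= not not not q
= not q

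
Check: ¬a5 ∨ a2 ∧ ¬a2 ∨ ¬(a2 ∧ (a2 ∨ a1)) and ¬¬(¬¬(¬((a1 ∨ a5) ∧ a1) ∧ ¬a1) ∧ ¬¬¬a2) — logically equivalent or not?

No

E1: ¬a5 ∨ a2 ∧ ¬a2 ∨ ¬(a2 ∧ (a2 ∨ a1))
    = ¬a5 ∨ ¬(a2 ∧ (a2 ∨ a1))   — complement / identity
    = ¬a5 ∨ ¬a2   — absorption
E2: ¬¬(¬¬(¬((a1 ∨ a5) ∧ a1) ∧ ¬a1) ∧ ¬¬¬a2)
    = ¬(¬(¬((a1 ∨ a5) ∧ a1) ∧ ¬a1) ∨ ¬¬a2)   — De Morgan
    = ¬(¬(¬a1 ∧ ¬a1) ∨ ¬¬a2)   — absorption
    = ¬a1 ∧ ¬a1 ∧ ¬a2   — De Morgan
    = ¬a1 ∧ ¬a2   — idempotence
These differ: at a1=1, a2=0, a5=0, E1 = 1 but E2 = 0.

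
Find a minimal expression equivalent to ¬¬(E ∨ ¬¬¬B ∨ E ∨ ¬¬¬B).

E ∨ ¬B

¬¬(E ∨ ¬¬¬B ∨ E ∨ ¬¬¬B)
= ¬¬(E ∨ ¬¬¬B)   (idempotence)
= E ∨ ¬¬¬B   (double negation)
= E ∨ ¬B   (double negation)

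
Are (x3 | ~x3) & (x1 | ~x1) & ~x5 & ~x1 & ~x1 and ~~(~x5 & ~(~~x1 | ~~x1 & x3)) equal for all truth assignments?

E1: (x3 | ~x3) & (x1 | ~x1) & ~x5 & ~x1 & ~x1
    = (x3 | ~x3) & (x1 | ~x1) & ~x5 & ~x1   — idempotence
    = (x3 | ~x3) & ~x5 & ~x1   — complement / identity
    = ~x5 & ~x1   — complement / identity
E2: ~~(~x5 & ~(~~x1 | ~~x1 & x3))
    = ~~(~x5 & ~~~x1)   — absorption
    = ~x5 & ~~~x1   — double negation
    = ~x5 & ~x1   — double negation
Both reduce to ~x5 & ~x1, so they are equivalent.

Yes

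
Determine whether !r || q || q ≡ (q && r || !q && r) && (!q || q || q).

E1: !r || q || q
    = !r || q   (idempotence)
E2: (q && r || !q && r) && (!q || q || q)
    = (q && r || !q && r) && (!q || q)   (idempotence)
    = r && (!q || q)   (distribution)
    = r   (complement / identity)
These differ: at q=0, r=0, E1 = 1 but E2 = 0.

No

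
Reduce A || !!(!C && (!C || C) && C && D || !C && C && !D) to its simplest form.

A

A || !!(!C && (!C || C) && C && D || !C && C && !D)
= A || !!(!C && C && D || !C && C && !D)   [complement / identity]
= A || !!(!C && C)   [distribution]
= A || !C && C   [double negation]
= A   [complement / identity]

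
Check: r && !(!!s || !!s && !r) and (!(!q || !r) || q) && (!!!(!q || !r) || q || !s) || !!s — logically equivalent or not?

No

E1: r && !(!!s || !!s && !r)
    = r && !!!s   [absorption]
    = r && !s   [double negation]
E2: (!(!q || !r) || q) && (!!!(!q || !r) || q || !s) || !!s
    = (!(!q || !r) || q) && (!(!q || !r) || q || !s) || !!s   [double negation]
    = (!(!q || !r) || q) && (!(!q || !r) || q || !s) || s   [double negation]
    = !(!q || !r) || q || s   [absorption]
    = q && r || q || s   [De Morgan]
    = q || s   [absorption]
These differ: at q=1, r=0, s=1, E1 = 0 but E2 = 1.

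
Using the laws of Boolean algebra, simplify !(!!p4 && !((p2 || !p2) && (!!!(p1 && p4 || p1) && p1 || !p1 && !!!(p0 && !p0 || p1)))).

!p4 || !p1

!(!!p4 && !((p2 || !p2) && (!!!(p1 && p4 || p1) && p1 || !p1 && !!!(p0 && !p0 || p1))))
= !(!!p4 && !((p2 || !p2) && (!!!p1 && p1 || !p1 && !!!(p0 && !p0 || p1))))   [absorption]
= !(!!p4 && !((p2 || !p2) && (!!!p1 && p1 || !p1 && !!!p1)))   [complement / identity]
= !(!!p4 && !((p2 || !p2) && !!!p1))   [distribution]
= !(!!p4 && !((p2 || !p2) && !p1))   [double negation]
= !(!!p4 && !!p1)   [complement / identity]
= !p4 || !p1   [De Morgan]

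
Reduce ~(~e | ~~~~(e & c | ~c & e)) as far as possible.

0

~(~e | ~~~~(e & c | ~c & e))
= ~(~e | ~~~~e)   [distribution]
= ~(~e | ~~e)   [double negation]
= e & ~e   [De Morgan]
= 0   [complement]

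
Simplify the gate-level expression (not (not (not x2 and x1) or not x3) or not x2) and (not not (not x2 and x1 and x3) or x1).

(not (not (not x2 and x1) or not x3) or not x2) and (not not (not x2 and x1 and x3) or x1)
= (not (not (not x2 and x1) or not x3) or not x2) and (not x2 and x1 and x3 or x1)   — double negation
= (not x2 and x1 and x3 or not x2) and (not x2 and x1 and x3 or x1)   — De Morgan
= not x2 and x1 and x3 or not x2 and x1   — distribution
= not x2 and x1   — absorption

not x2 and x1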